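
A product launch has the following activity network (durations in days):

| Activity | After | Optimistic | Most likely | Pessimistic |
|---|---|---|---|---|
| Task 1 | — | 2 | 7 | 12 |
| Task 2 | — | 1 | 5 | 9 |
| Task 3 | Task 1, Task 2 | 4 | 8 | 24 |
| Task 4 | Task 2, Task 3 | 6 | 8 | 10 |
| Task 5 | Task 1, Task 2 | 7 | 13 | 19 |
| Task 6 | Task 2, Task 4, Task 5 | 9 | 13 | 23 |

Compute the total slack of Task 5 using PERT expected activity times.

5 days

te_Task 1 = (2 + 4·7 + 12)/6 = 42/6 = 7
te_Task 2 = (1 + 4·5 + 9)/6 = 30/6 = 5
te_Task 3 = (4 + 4·8 + 24)/6 = 60/6 = 10
te_Task 4 = (6 + 4·8 + 10)/6 = 48/6 = 8
te_Task 5 = (7 + 4·13 + 19)/6 = 78/6 = 13
te_Task 6 = (9 + 4·13 + 23)/6 = 84/6 = 14

Forward pass:
ES_Task 1 = 0; EF_Task 1 = 7
ES_Task 2 = 0; EF_Task 2 = 5
ES_Task 3 = max(EF_Task 1=7, EF_Task 2=5) = 7; EF_Task 3 = 7+10 = 17
ES_Task 4 = max(EF_Task 2=5, EF_Task 3=17) = 17; EF_Task 4 = 17+8 = 25
ES_Task 5 = max(EF_Task 1=7, EF_Task 2=5) = 7; EF_Task 5 = 7+13 = 20
ES_Task 6 = max(EF_Task 2=5, EF_Task 4=25, EF_Task 5=20) = 25; EF_Task 6 = 25+14 = 39
Expected project duration μ = 39 days. Critical path: Task 1 → Task 3 → Task 4 → Task 6.

Backward pass:
LF_Task 6 = 39; LS_Task 6 = 39−14 = 25
LF_Task 5 = LS_Task 6 = 25; LS_Task 5 = 25−13 = 12
LF_Task 4 = LS_Task 6 = 25; LS_Task 4 = 25−8 = 17
LF_Task 3 = LS_Task 4 = 17; LS_Task 3 = 17−10 = 7
LF_Task 2 = min(LS_Task 3=7, LS_Task 4=17, LS_Task 5=12, LS_Task 6=25) = 7; LS_Task 2 = 7−5 = 2
LF_Task 1 = min(LS_Task 3=7, LS_Task 5=12) = 7; LS_Task 1 = 7−7 = 0
Slack_Task 5 = LS_Task 5 − ES_Task 5 = 12 − 7 = 5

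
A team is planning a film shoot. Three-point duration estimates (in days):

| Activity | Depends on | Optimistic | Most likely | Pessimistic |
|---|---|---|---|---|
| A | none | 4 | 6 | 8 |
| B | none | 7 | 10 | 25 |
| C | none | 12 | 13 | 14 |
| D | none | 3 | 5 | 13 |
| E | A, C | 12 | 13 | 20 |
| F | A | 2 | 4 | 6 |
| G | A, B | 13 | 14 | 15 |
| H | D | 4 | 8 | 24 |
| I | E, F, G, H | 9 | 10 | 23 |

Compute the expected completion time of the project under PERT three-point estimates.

te_A = (4 + 4·6 + 8)/6 = 36/6 = 6
te_B = (7 + 4·10 + 25)/6 = 72/6 = 12
te_C = (12 + 4·13 + 14)/6 = 78/6 = 13
te_D = (3 + 4·5 + 13)/6 = 36/6 = 6
te_E = (12 + 4·13 + 20)/6 = 84/6 = 14
te_F = (2 + 4·4 + 6)/6 = 24/6 = 4
te_G = (13 + 4·14 + 15)/6 = 84/6 = 14
te_H = (4 + 4·8 + 24)/6 = 60/6 = 10
te_I = (9 + 4·10 + 23)/6 = 72/6 = 12

Forward pass:
ES_A = 0; EF_A = 6
ES_B = 0; EF_B = 12
ES_C = 0; EF_C = 13
ES_D = 0; EF_D = 6
ES_E = max(EF_A=6, EF_C=13) = 13; EF_E = 13+14 = 27
ES_F = 6; EF_F = 6+4 = 10
ES_G = max(EF_A=6, EF_B=12) = 12; EF_G = 12+14 = 26
ES_H = 6; EF_H = 6+10 = 16
ES_I = max(EF_E=27, EF_F=10, EF_G=26, EF_H=16) = 27; EF_I = 27+12 = 39
Expected project duration μ = 39 days. Critical path: C → E → I.

39 days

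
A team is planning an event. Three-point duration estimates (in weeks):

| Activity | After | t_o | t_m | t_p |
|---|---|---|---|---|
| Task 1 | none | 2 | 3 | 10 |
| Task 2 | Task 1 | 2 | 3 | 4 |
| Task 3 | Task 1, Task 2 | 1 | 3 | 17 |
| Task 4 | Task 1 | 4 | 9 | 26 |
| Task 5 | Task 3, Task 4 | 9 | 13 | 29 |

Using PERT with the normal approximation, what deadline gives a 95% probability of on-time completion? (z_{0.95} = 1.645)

38.4 weeks

te_Task 1 = (2 + 4·3 + 10)/6 = 24/6 = 4; σ²_Task 1 = ((10−2)/6)² = 1.778
te_Task 2 = (2 + 4·3 + 4)/6 = 18/6 = 3; σ²_Task 2 = ((4−2)/6)² = 0.111
te_Task 3 = (1 + 4·3 + 17)/6 = 30/6 = 5; σ²_Task 3 = ((17−1)/6)² = 7.111
te_Task 4 = (4 + 4·9 + 26)/6 = 66/6 = 11; σ²_Task 4 = ((26−4)/6)² = 13.444
te_Task 5 = (9 + 4·13 + 29)/6 = 90/6 = 15; σ²_Task 5 = ((29−9)/6)² = 11.111

Forward pass:
ES_Task 1 = 0; EF_Task 1 = 4
ES_Task 2 = 4; EF_Task 2 = 4+3 = 7
ES_Task 3 = max(EF_Task 1=4, EF_Task 2=7) = 7; EF_Task 3 = 7+5 = 12
ES_Task 4 = 4; EF_Task 4 = 4+11 = 15
ES_Task 5 = max(EF_Task 3=12, EF_Task 4=15) = 15; EF_Task 5 = 15+15 = 30
Expected project duration μ = 30 weeks. Critical path: Task 1 → Task 4 → Task 5.

Variance along critical path = 1.778 + 13.444 + 11.111 = 26.333; σ = 5.132 weeks.
D = μ + z·σ = 30 + 1.645·5.132 = 38.4 weeks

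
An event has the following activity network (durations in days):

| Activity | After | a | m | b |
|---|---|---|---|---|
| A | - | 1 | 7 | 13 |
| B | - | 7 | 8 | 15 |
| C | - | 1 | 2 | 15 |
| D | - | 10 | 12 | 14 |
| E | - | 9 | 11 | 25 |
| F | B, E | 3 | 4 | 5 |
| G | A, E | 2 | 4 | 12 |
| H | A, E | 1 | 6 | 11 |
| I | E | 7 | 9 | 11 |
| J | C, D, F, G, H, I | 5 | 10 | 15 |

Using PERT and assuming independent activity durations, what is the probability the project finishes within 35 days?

0.825

te_A = (1 + 4·7 + 13)/6 = 42/6 = 7; σ²_A = ((13−1)/6)² = 4.000
te_B = (7 + 4·8 + 15)/6 = 54/6 = 9; σ²_B = ((15−7)/6)² = 1.778
te_C = (1 + 4·2 + 15)/6 = 24/6 = 4; σ²_C = ((15−1)/6)² = 5.444
te_D = (10 + 4·12 + 14)/6 = 72/6 = 12; σ²_D = ((14−10)/6)² = 0.444
te_E = (9 + 4·11 + 25)/6 = 78/6 = 13; σ²_E = ((25−9)/6)² = 7.111
te_F = (3 + 4·4 + 5)/6 = 24/6 = 4; σ²_F = ((5−3)/6)² = 0.111
te_G = (2 + 4·4 + 12)/6 = 30/6 = 5; σ²_G = ((12−2)/6)² = 2.778
te_H = (1 + 4·6 + 11)/6 = 36/6 = 6; σ²_H = ((11−1)/6)² = 2.778
te_I = (7 + 4·9 + 11)/6 = 54/6 = 9; σ²_I = ((11−7)/6)² = 0.444
te_J = (5 + 4·10 + 15)/6 = 60/6 = 10; σ²_J = ((15−5)/6)² = 2.778

Forward pass:
ES_A = 0; EF_A = 7
ES_B = 0; EF_B = 9
ES_C = 0; EF_C = 4
ES_D = 0; EF_D = 12
ES_E = 0; EF_E = 13
ES_F = max(EF_B=9, EF_E=13) = 13; EF_F = 13+4 = 17
ES_G = max(EF_A=7, EF_E=13) = 13; EF_G = 13+5 = 18
ES_H = max(EF_A=7, EF_E=13) = 13; EF_H = 13+6 = 19
ES_I = 13; EF_I = 13+9 = 22
ES_J = max(EF_C=4, EF_D=12, EF_F=17, EF_G=18, EF_H=19, EF_I=22) = 22; EF_J = 22+10 = 32
Expected project duration μ = 32 days. Critical path: E → I → J.

Variance along critical path = 7.111 + 0.444 + 2.778 = 10.333; σ = √10.333 = 3.215 days.
Z = (35 − 32) / 3.215 = 0.933
P(T ≤ 35) = Φ(0.933) ≈ 0.825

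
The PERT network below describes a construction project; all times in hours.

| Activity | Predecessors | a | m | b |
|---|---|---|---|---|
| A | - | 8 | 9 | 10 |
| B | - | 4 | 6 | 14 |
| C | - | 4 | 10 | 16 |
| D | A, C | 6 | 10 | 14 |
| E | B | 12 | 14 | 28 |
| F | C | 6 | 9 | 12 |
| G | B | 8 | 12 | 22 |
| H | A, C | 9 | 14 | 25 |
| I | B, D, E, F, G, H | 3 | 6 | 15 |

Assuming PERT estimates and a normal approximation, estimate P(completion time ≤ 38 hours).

0.939

te_A = (8 + 4·9 + 10)/6 = 54/6 = 9; σ²_A = ((10−8)/6)² = 0.111
te_B = (4 + 4·6 + 14)/6 = 42/6 = 7; σ²_B = ((14−4)/6)² = 2.778
te_C = (4 + 4·10 + 16)/6 = 60/6 = 10; σ²_C = ((16−4)/6)² = 4.000
te_D = (6 + 4·10 + 14)/6 = 60/6 = 10; σ²_D = ((14−6)/6)² = 1.778
te_E = (12 + 4·14 + 28)/6 = 96/6 = 16; σ²_E = ((28−12)/6)² = 7.111
te_F = (6 + 4·9 + 12)/6 = 54/6 = 9; σ²_F = ((12−6)/6)² = 1.000
te_G = (8 + 4·12 + 22)/6 = 78/6 = 13; σ²_G = ((22−8)/6)² = 5.444
te_H = (9 + 4·14 + 25)/6 = 90/6 = 15; σ²_H = ((25−9)/6)² = 7.111
te_I = (3 + 4·6 + 15)/6 = 42/6 = 7; σ²_I = ((15−3)/6)² = 4.000

Forward pass:
ES_A = 0; EF_A = 9
ES_B = 0; EF_B = 7
ES_C = 0; EF_C = 10
ES_D = max(EF_A=9, EF_C=10) = 10; EF_D = 10+10 = 20
ES_E = 7; EF_E = 7+16 = 23
ES_F = 10; EF_F = 10+9 = 19
ES_G = 7; EF_G = 7+13 = 20
ES_H = max(EF_A=9, EF_C=10) = 10; EF_H = 10+15 = 25
ES_I = max(EF_B=7, EF_D=20, EF_E=23, EF_F=19, EF_G=20, EF_H=25) = 25; EF_I = 25+7 = 32
Expected project duration μ = 32 hours. Critical path: C → H → I.

Variance along critical path = 4.000 + 7.111 + 4.000 = 15.111; σ = √15.111 = 3.887 hours.
Z = (38 − 32) / 3.887 = 1.543
P(T ≤ 38) = Φ(1.543) ≈ 0.939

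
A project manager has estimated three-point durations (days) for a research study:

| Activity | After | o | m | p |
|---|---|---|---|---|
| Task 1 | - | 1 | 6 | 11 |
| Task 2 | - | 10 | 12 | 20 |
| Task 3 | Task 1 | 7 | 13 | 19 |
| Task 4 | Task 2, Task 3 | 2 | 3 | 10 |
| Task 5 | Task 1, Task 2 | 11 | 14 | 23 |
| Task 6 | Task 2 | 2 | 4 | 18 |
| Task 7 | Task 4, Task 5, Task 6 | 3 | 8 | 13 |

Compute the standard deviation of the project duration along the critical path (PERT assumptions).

3.09 days

te_Task 1 = (1 + 4·6 + 11)/6 = 36/6 = 6; σ²_Task 1 = ((11−1)/6)² = 2.778
te_Task 2 = (10 + 4·12 + 20)/6 = 78/6 = 13; σ²_Task 2 = ((20−10)/6)² = 2.778
te_Task 3 = (7 + 4·13 + 19)/6 = 78/6 = 13; σ²_Task 3 = ((19−7)/6)² = 4.000
te_Task 4 = (2 + 4·3 + 10)/6 = 24/6 = 4; σ²_Task 4 = ((10−2)/6)² = 1.778
te_Task 5 = (11 + 4·14 + 23)/6 = 90/6 = 15; σ²_Task 5 = ((23−11)/6)² = 4.000
te_Task 6 = (2 + 4·4 + 18)/6 = 36/6 = 6; σ²_Task 6 = ((18−2)/6)² = 7.111
te_Task 7 = (3 + 4·8 + 13)/6 = 48/6 = 8; σ²_Task 7 = ((13−3)/6)² = 2.778

Forward pass:
ES_Task 1 = 0; EF_Task 1 = 6
ES_Task 2 = 0; EF_Task 2 = 13
ES_Task 3 = 6; EF_Task 3 = 6+13 = 19
ES_Task 4 = max(EF_Task 2=13, EF_Task 3=19) = 19; EF_Task 4 = 19+4 = 23
ES_Task 5 = max(EF_Task 1=6, EF_Task 2=13) = 13; EF_Task 5 = 13+15 = 28
ES_Task 6 = 13; EF_Task 6 = 13+6 = 19
ES_Task 7 = max(EF_Task 4=23, EF_Task 5=28, EF_Task 6=19) = 28; EF_Task 7 = 28+8 = 36
Expected project duration μ = 36 days. Critical path: Task 2 → Task 5 → Task 7.

Variance along critical path = 2.778 + 4.000 + 2.778 = 9.556
σ = √9.556 = 3.091 days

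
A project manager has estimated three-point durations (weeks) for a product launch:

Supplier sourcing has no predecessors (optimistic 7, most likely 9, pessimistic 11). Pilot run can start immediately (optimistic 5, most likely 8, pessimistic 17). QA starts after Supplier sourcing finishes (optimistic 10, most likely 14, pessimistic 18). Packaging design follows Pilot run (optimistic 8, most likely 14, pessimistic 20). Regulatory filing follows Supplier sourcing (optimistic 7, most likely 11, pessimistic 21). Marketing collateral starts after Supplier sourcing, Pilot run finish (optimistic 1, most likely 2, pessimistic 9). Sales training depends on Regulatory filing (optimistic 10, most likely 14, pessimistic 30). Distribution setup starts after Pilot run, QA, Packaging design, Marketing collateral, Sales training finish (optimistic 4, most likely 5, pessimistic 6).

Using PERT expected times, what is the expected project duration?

42 weeks

te_Supplier sourcing = (7 + 4·9 + 11)/6 = 54/6 = 9
te_Pilot run = (5 + 4·8 + 17)/6 = 54/6 = 9
te_QA = (10 + 4·14 + 18)/6 = 84/6 = 14
te_Packaging design = (8 + 4·14 + 20)/6 = 84/6 = 14
te_Regulatory filing = (7 + 4·11 + 21)/6 = 72/6 = 12
te_Marketing collateral = (1 + 4·2 + 9)/6 = 18/6 = 3
te_Sales training = (10 + 4·14 + 30)/6 = 96/6 = 16
te_Distribution setup = (4 + 4·5 + 6)/6 = 30/6 = 5

Forward pass:
ES_Supplier sourcing = 0; EF_Supplier sourcing = 9
ES_Pilot run = 0; EF_Pilot run = 9
ES_QA = 9; EF_QA = 9+14 = 23
ES_Packaging design = 9; EF_Packaging design = 9+14 = 23
ES_Regulatory filing = 9; EF_Regulatory filing = 9+12 = 21
ES_Marketing collateral = max(EF_Supplier sourcing=9, EF_Pilot run=9) = 9; EF_Marketing collateral = 9+3 = 12
ES_Sales training = 21; EF_Sales training = 21+16 = 37
ES_Distribution setup = max(EF_Pilot run=9, EF_QA=23, EF_Packaging design=23, EF_Marketing collateral=12, EF_Sales training=37) = 37; EF_Distribution setup = 37+5 = 42
Expected project duration μ = 42 weeks. Critical path: Supplier sourcing → Regulatory filing → Sales training → Distribution setup.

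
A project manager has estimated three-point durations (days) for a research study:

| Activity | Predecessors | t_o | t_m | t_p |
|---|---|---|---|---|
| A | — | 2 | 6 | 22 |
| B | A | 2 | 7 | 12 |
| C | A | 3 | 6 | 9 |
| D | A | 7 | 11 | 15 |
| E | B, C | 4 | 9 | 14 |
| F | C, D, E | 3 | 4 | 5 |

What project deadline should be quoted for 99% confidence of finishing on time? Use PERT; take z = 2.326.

37.5 days

te_A = (2 + 4·6 + 22)/6 = 48/6 = 8; σ²_A = ((22−2)/6)² = 11.111
te_B = (2 + 4·7 + 12)/6 = 42/6 = 7; σ²_B = ((12−2)/6)² = 2.778
te_C = (3 + 4·6 + 9)/6 = 36/6 = 6; σ²_C = ((9−3)/6)² = 1.000
te_D = (7 + 4·11 + 15)/6 = 66/6 = 11; σ²_D = ((15−7)/6)² = 1.778
te_E = (4 + 4·9 + 14)/6 = 54/6 = 9; σ²_E = ((14−4)/6)² = 2.778
te_F = (3 + 4·4 + 5)/6 = 24/6 = 4; σ²_F = ((5−3)/6)² = 0.111

Forward pass:
ES_A = 0; EF_A = 8
ES_B = 8; EF_B = 8+7 = 15
ES_C = 8; EF_C = 8+6 = 14
ES_D = 8; EF_D = 8+11 = 19
ES_E = max(EF_B=15, EF_C=14) = 15; EF_E = 15+9 = 24
ES_F = max(EF_C=14, EF_D=19, EF_E=24) = 24; EF_F = 24+4 = 28
Expected project duration μ = 28 days. Critical path: A → B → E → F.

Variance along critical path = 11.111 + 2.778 + 2.778 + 0.111 = 16.778; σ = 4.096 days.
D = μ + z·σ = 28 + 2.326·4.096 = 37.5 days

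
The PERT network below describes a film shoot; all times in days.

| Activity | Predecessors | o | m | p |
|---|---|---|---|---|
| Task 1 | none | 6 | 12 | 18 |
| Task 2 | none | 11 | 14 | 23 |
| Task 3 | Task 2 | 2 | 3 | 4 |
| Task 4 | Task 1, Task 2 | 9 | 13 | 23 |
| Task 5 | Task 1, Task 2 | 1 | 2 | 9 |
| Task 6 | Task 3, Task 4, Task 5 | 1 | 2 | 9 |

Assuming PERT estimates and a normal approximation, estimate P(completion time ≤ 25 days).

0.018

te_Task 1 = (6 + 4·12 + 18)/6 = 72/6 = 12; σ²_Task 1 = ((18−6)/6)² = 4.000
te_Task 2 = (11 + 4·14 + 23)/6 = 90/6 = 15; σ²_Task 2 = ((23−11)/6)² = 4.000
te_Task 3 = (2 + 4·3 + 4)/6 = 18/6 = 3; σ²_Task 3 = ((4−2)/6)² = 0.111
te_Task 4 = (9 + 4·13 + 23)/6 = 84/6 = 14; σ²_Task 4 = ((23−9)/6)² = 5.444
te_Task 5 = (1 + 4·2 + 9)/6 = 18/6 = 3; σ²_Task 5 = ((9−1)/6)² = 1.778
te_Task 6 = (1 + 4·2 + 9)/6 = 18/6 = 3; σ²_Task 6 = ((9−1)/6)² = 1.778

Forward pass:
ES_Task 1 = 0; EF_Task 1 = 12
ES_Task 2 = 0; EF_Task 2 = 15
ES_Task 3 = 15; EF_Task 3 = 15+3 = 18
ES_Task 4 = max(EF_Task 1=12, EF_Task 2=15) = 15; EF_Task 4 = 15+14 = 29
ES_Task 5 = max(EF_Task 1=12, EF_Task 2=15) = 15; EF_Task 5 = 15+3 = 18
ES_Task 6 = max(EF_Task 3=18, EF_Task 4=29, EF_Task 5=18) = 29; EF_Task 6 = 29+3 = 32
Expected project duration μ = 32 days. Critical path: Task 2 → Task 4 → Task 6.

Variance along critical path = 4.000 + 5.444 + 1.778 = 11.222; σ = √11.222 = 3.350 days.
Z = (25 − 32) / 3.350 = -2.090
P(T ≤ 25) = Φ(-2.090) ≈ 0.018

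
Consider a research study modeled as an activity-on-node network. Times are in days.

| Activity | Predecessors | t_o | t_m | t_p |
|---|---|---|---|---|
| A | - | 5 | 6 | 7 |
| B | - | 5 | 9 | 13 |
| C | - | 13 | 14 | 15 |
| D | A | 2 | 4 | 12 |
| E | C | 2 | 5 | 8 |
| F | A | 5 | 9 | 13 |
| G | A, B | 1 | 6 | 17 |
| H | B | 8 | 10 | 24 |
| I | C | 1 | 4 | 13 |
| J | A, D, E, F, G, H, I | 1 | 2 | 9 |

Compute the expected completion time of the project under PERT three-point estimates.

te_A = (5 + 4·6 + 7)/6 = 36/6 = 6
te_B = (5 + 4·9 + 13)/6 = 54/6 = 9
te_C = (13 + 4·14 + 15)/6 = 84/6 = 14
te_D = (2 + 4·4 + 12)/6 = 30/6 = 5
te_E = (2 + 4·5 + 8)/6 = 30/6 = 5
te_F = (5 + 4·9 + 13)/6 = 54/6 = 9
te_G = (1 + 4·6 + 17)/6 = 42/6 = 7
te_H = (8 + 4·10 + 24)/6 = 72/6 = 12
te_I = (1 + 4·4 + 13)/6 = 30/6 = 5
te_J = (1 + 4·2 + 9)/6 = 18/6 = 3

Forward pass:
ES_A = 0; EF_A = 6
ES_B = 0; EF_B = 9
ES_C = 0; EF_C = 14
ES_D = 6; EF_D = 6+5 = 11
ES_E = 14; EF_E = 14+5 = 19
ES_F = 6; EF_F = 6+9 = 15
ES_G = max(EF_A=6, EF_B=9) = 9; EF_G = 9+7 = 16
ES_H = 9; EF_H = 9+12 = 21
ES_I = 14; EF_I = 14+5 = 19
ES_J = max(EF_A=6, EF_D=11, EF_E=19, EF_F=15, EF_G=16, EF_H=21, EF_I=19) = 21; EF_J = 21+3 = 24
Expected project duration μ = 24 days. Critical path: B → H → J.

24 days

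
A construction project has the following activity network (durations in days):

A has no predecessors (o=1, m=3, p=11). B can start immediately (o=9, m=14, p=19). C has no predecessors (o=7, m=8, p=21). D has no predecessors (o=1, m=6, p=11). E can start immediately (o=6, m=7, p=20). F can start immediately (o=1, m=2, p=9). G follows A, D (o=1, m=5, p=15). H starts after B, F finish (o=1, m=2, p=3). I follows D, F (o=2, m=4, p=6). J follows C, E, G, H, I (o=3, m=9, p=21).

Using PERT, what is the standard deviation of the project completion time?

te_A = (1 + 4·3 + 11)/6 = 24/6 = 4; σ²_A = ((11−1)/6)² = 2.778
te_B = (9 + 4·14 + 19)/6 = 84/6 = 14; σ²_B = ((19−9)/6)² = 2.778
te_C = (7 + 4·8 + 21)/6 = 60/6 = 10; σ²_C = ((21−7)/6)² = 5.444
te_D = (1 + 4·6 + 11)/6 = 36/6 = 6; σ²_D = ((11−1)/6)² = 2.778
te_E = (6 + 4·7 + 20)/6 = 54/6 = 9; σ²_E = ((20−6)/6)² = 5.444
te_F = (1 + 4·2 + 9)/6 = 18/6 = 3; σ²_F = ((9−1)/6)² = 1.778
te_G = (1 + 4·5 + 15)/6 = 36/6 = 6; σ²_G = ((15−1)/6)² = 5.444
te_H = (1 + 4·2 + 3)/6 = 12/6 = 2; σ²_H = ((3−1)/6)² = 0.111
te_I = (2 + 4·4 + 6)/6 = 24/6 = 4; σ²_I = ((6−2)/6)² = 0.444
te_J = (3 + 4·9 + 21)/6 = 60/6 = 10; σ²_J = ((21−3)/6)² = 9.000

Forward pass:
ES_A = 0; EF_A = 4
ES_B = 0; EF_B = 14
ES_C = 0; EF_C = 10
ES_D = 0; EF_D = 6
ES_E = 0; EF_E = 9
ES_F = 0; EF_F = 3
ES_G = max(EF_A=4, EF_D=6) = 6; EF_G = 6+6 = 12
ES_H = max(EF_B=14, EF_F=3) = 14; EF_H = 14+2 = 16
ES_I = max(EF_D=6, EF_F=3) = 6; EF_I = 6+4 = 10
ES_J = max(EF_C=10, EF_E=9, EF_G=12, EF_H=16, EF_I=10) = 16; EF_J = 16+10 = 26
Expected project duration μ = 26 days. Critical path: B → H → J.

Variance along critical path = 2.778 + 0.111 + 9.000 = 11.889
σ = √11.889 = 3.448 days

3.45 days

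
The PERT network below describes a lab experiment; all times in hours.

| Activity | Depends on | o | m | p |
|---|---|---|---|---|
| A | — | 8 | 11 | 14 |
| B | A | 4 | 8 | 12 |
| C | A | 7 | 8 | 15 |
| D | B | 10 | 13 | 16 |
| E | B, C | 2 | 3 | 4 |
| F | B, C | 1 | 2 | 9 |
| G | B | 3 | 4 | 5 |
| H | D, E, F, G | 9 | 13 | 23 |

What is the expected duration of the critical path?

te_A = (8 + 4·11 + 14)/6 = 66/6 = 11
te_B = (4 + 4·8 + 12)/6 = 48/6 = 8
te_C = (7 + 4·8 + 15)/6 = 54/6 = 9
te_D = (10 + 4·13 + 16)/6 = 78/6 = 13
te_E = (2 + 4·3 + 4)/6 = 18/6 = 3
te_F = (1 + 4·2 + 9)/6 = 18/6 = 3
te_G = (3 + 4·4 + 5)/6 = 24/6 = 4
te_H = (9 + 4·13 + 23)/6 = 84/6 = 14

Forward pass:
ES_A = 0; EF_A = 11
ES_B = 11; EF_B = 11+8 = 19
ES_C = 11; EF_C = 11+9 = 20
ES_D = 19; EF_D = 19+13 = 32
ES_E = max(EF_B=19, EF_C=20) = 20; EF_E = 20+3 = 23
ES_F = max(EF_B=19, EF_C=20) = 20; EF_F = 20+3 = 23
ES_G = 19; EF_G = 19+4 = 23
ES_H = max(EF_D=32, EF_E=23, EF_F=23, EF_G=23) = 32; EF_H = 32+14 = 46
Expected project duration μ = 46 hours. Critical path: A → B → D → H.

46 hours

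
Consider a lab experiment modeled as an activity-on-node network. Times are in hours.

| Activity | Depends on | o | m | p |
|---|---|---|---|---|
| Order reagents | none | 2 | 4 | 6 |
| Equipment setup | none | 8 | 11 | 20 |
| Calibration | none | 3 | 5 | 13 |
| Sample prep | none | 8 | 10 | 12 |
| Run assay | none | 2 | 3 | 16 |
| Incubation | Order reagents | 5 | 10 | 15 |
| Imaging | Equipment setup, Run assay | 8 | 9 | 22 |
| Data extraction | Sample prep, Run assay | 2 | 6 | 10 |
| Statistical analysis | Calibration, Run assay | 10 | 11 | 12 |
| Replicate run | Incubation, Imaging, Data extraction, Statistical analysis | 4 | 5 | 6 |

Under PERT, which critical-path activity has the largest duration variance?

te_Order reagents = (2 + 4·4 + 6)/6 = 24/6 = 4; σ²_Order reagents = ((6−2)/6)² = 0.444
te_Equipment setup = (8 + 4·11 + 20)/6 = 72/6 = 12; σ²_Equipment setup = ((20−8)/6)² = 4.000
te_Calibration = (3 + 4·5 + 13)/6 = 36/6 = 6; σ²_Calibration = ((13−3)/6)² = 2.778
te_Sample prep = (8 + 4·10 + 12)/6 = 60/6 = 10; σ²_Sample prep = ((12−8)/6)² = 0.444
te_Run assay = (2 + 4·3 + 16)/6 = 30/6 = 5; σ²_Run assay = ((16−2)/6)² = 5.444
te_Incubation = (5 + 4·10 + 15)/6 = 60/6 = 10; σ²_Incubation = ((15−5)/6)² = 2.778
te_Imaging = (8 + 4·9 + 22)/6 = 66/6 = 11; σ²_Imaging = ((22−8)/6)² = 5.444
te_Data extraction = (2 + 4·6 + 10)/6 = 36/6 = 6; σ²_Data extraction = ((10−2)/6)² = 1.778
te_Statistical analysis = (10 + 4·11 + 12)/6 = 66/6 = 11; σ²_Statistical analysis = ((12−10)/6)² = 0.111
te_Replicate run = (4 + 4·5 + 6)/6 = 30/6 = 5; σ²_Replicate run = ((6−4)/6)² = 0.111

Forward pass:
ES_Order reagents = 0; EF_Order reagents = 4
ES_Equipment setup = 0; EF_Equipment setup = 12
ES_Calibration = 0; EF_Calibration = 6
ES_Sample prep = 0; EF_Sample prep = 10
ES_Run assay = 0; EF_Run assay = 5
ES_Incubation = 4; EF_Incubation = 4+10 = 14
ES_Imaging = max(EF_Equipment setup=12, EF_Run assay=5) = 12; EF_Imaging = 12+11 = 23
ES_Data extraction = max(EF_Sample prep=10, EF_Run assay=5) = 10; EF_Data extraction = 10+6 = 16
ES_Statistical analysis = max(EF_Calibration=6, EF_Run assay=5) = 6; EF_Statistical analysis = 6+11 = 17
ES_Replicate run = max(EF_Incubation=14, EF_Imaging=23, EF_Data extraction=16, EF_Statistical analysis=17) = 23; EF_Replicate run = 23+5 = 28
Expected project duration μ = 28 hours. Critical path: Equipment setup → Imaging → Replicate run.

Variances on critical path: σ²_Equipment setup=4.000, σ²_Imaging=5.444, σ²_Replicate run=0.111.
Largest is σ²_Imaging = 5.444.

Imaging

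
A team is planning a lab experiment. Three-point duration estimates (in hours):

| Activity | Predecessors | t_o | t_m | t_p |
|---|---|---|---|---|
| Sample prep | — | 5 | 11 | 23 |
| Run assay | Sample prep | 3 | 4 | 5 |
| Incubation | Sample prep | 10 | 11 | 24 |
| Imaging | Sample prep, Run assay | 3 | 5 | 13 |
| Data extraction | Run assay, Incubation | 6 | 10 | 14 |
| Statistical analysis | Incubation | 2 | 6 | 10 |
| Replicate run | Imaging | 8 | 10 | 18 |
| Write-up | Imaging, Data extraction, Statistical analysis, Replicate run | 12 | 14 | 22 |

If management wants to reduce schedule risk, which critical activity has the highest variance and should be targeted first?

Sample prep

te_Sample prep = (5 + 4·11 + 23)/6 = 72/6 = 12; σ²_Sample prep = ((23−5)/6)² = 9.000
te_Run assay = (3 + 4·4 + 5)/6 = 24/6 = 4; σ²_Run assay = ((5−3)/6)² = 0.111
te_Incubation = (10 + 4·11 + 24)/6 = 78/6 = 13; σ²_Incubation = ((24−10)/6)² = 5.444
te_Imaging = (3 + 4·5 + 13)/6 = 36/6 = 6; σ²_Imaging = ((13−3)/6)² = 2.778
te_Data extraction = (6 + 4·10 + 14)/6 = 60/6 = 10; σ²_Data extraction = ((14−6)/6)² = 1.778
te_Statistical analysis = (2 + 4·6 + 10)/6 = 36/6 = 6; σ²_Statistical analysis = ((10−2)/6)² = 1.778
te_Replicate run = (8 + 4·10 + 18)/6 = 66/6 = 11; σ²_Replicate run = ((18−8)/6)² = 2.778
te_Write-up = (12 + 4·14 + 22)/6 = 90/6 = 15; σ²_Write-up = ((22−12)/6)² = 2.778

Forward pass:
ES_Sample prep = 0; EF_Sample prep = 12
ES_Run assay = 12; EF_Run assay = 12+4 = 16
ES_Incubation = 12; EF_Incubation = 12+13 = 25
ES_Imaging = max(EF_Sample prep=12, EF_Run assay=16) = 16; EF_Imaging = 16+6 = 22
ES_Data extraction = max(EF_Run assay=16, EF_Incubation=25) = 25; EF_Data extraction = 25+10 = 35
ES_Statistical analysis = 25; EF_Statistical analysis = 25+6 = 31
ES_Replicate run = 22; EF_Replicate run = 22+11 = 33
ES_Write-up = max(EF_Imaging=22, EF_Data extraction=35, EF_Statistical analysis=31, EF_Replicate run=33) = 35; EF_Write-up = 35+15 = 50
Expected project duration μ = 50 hours. Critical path: Sample prep → Incubation → Data extraction → Write-up.

Variances on critical path: σ²_Sample prep=9.000, σ²_Incubation=5.444, σ²_Data extraction=1.778, σ²_Write-up=2.778.
Largest is σ²_Sample prep = 9.000.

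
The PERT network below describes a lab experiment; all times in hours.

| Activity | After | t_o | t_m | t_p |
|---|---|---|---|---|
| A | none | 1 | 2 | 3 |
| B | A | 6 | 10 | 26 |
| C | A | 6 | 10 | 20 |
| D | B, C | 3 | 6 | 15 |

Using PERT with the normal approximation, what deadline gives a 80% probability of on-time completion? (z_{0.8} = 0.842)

24.3 hours

te_A = (1 + 4·2 + 3)/6 = 12/6 = 2; σ²_A = ((3−1)/6)² = 0.111
te_B = (6 + 4·10 + 26)/6 = 72/6 = 12; σ²_B = ((26−6)/6)² = 11.111
te_C = (6 + 4·10 + 20)/6 = 66/6 = 11; σ²_C = ((20−6)/6)² = 5.444
te_D = (3 + 4·6 + 15)/6 = 42/6 = 7; σ²_D = ((15−3)/6)² = 4.000

Forward pass:
ES_A = 0; EF_A = 2
ES_B = 2; EF_B = 2+12 = 14
ES_C = 2; EF_C = 2+11 = 13
ES_D = max(EF_B=14, EF_C=13) = 14; EF_D = 14+7 = 21
Expected project duration μ = 21 hours. Critical path: A → B → D.

Variance along critical path = 0.111 + 11.111 + 4.000 = 15.222; σ = 3.902 hours.
D = μ + z·σ = 21 + 0.842·3.902 = 24.3 hours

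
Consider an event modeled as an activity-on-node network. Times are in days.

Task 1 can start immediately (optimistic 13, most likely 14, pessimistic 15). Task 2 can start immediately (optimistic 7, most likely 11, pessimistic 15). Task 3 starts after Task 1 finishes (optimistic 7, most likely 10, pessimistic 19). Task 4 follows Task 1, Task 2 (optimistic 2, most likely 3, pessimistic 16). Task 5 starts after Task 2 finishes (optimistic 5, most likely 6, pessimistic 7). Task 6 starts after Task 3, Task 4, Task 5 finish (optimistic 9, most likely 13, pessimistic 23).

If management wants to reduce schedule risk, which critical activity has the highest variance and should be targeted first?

te_Task 1 = (13 + 4·14 + 15)/6 = 84/6 = 14; σ²_Task 1 = ((15−13)/6)² = 0.111
te_Task 2 = (7 + 4·11 + 15)/6 = 66/6 = 11; σ²_Task 2 = ((15−7)/6)² = 1.778
te_Task 3 = (7 + 4·10 + 19)/6 = 66/6 = 11; σ²_Task 3 = ((19−7)/6)² = 4.000
te_Task 4 = (2 + 4·3 + 16)/6 = 30/6 = 5; σ²_Task 4 = ((16−2)/6)² = 5.444
te_Task 5 = (5 + 4·6 + 7)/6 = 36/6 = 6; σ²_Task 5 = ((7−5)/6)² = 0.111
te_Task 6 = (9 + 4·13 + 23)/6 = 84/6 = 14; σ²_Task 6 = ((23−9)/6)² = 5.444

Forward pass:
ES_Task 1 = 0; EF_Task 1 = 14
ES_Task 2 = 0; EF_Task 2 = 11
ES_Task 3 = 14; EF_Task 3 = 14+11 = 25
ES_Task 4 = max(EF_Task 1=14, EF_Task 2=11) = 14; EF_Task 4 = 14+5 = 19
ES_Task 5 = 11; EF_Task 5 = 11+6 = 17
ES_Task 6 = max(EF_Task 3=25, EF_Task 4=19, EF_Task 5=17) = 25; EF_Task 6 = 25+14 = 39
Expected project duration μ = 39 days. Critical path: Task 1 → Task 3 → Task 6.

Variances on critical path: σ²_Task 1=0.111, σ²_Task 3=4.000, σ²_Task 6=5.444.
Largest is σ²_Task 6 = 5.444.

Task 6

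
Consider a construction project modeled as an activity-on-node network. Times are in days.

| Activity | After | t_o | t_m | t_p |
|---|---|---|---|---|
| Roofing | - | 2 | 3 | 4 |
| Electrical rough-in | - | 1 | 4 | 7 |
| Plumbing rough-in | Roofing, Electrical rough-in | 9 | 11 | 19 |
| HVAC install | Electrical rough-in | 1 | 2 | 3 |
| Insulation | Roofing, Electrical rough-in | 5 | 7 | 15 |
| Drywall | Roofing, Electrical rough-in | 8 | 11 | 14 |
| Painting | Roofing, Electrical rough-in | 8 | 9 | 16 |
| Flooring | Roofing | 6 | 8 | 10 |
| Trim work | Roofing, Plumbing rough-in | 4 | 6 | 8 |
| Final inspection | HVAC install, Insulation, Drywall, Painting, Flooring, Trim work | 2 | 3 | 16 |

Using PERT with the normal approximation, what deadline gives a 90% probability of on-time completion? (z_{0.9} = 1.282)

te_Roofing = (2 + 4·3 + 4)/6 = 18/6 = 3; σ²_Roofing = ((4−2)/6)² = 0.111
te_Electrical rough-in = (1 + 4·4 + 7)/6 = 24/6 = 4; σ²_Electrical rough-in = ((7−1)/6)² = 1.000
te_Plumbing rough-in = (9 + 4·11 + 19)/6 = 72/6 = 12; σ²_Plumbing rough-in = ((19−9)/6)² = 2.778
te_HVAC install = (1 + 4·2 + 3)/6 = 12/6 = 2; σ²_HVAC install = ((3−1)/6)² = 0.111
te_Insulation = (5 + 4·7 + 15)/6 = 48/6 = 8; σ²_Insulation = ((15−5)/6)² = 2.778
te_Drywall = (8 + 4·11 + 14)/6 = 66/6 = 11; σ²_Drywall = ((14−8)/6)² = 1.000
te_Painting = (8 + 4·9 + 16)/6 = 60/6 = 10; σ²_Painting = ((16−8)/6)² = 1.778
te_Flooring = (6 + 4·8 + 10)/6 = 48/6 = 8; σ²_Flooring = ((10−6)/6)² = 0.444
te_Trim work = (4 + 4·6 + 8)/6 = 36/6 = 6; σ²_Trim work = ((8−4)/6)² = 0.444
te_Final inspection = (2 + 4·3 + 16)/6 = 30/6 = 5; σ²_Final inspection = ((16−2)/6)² = 5.444

Forward pass:
ES_Roofing = 0; EF_Roofing = 3
ES_Electrical rough-in = 0; EF_Electrical rough-in = 4
ES_Plumbing rough-in = max(EF_Roofing=3, EF_Electrical rough-in=4) = 4; EF_Plumbing rough-in = 4+12 = 16
ES_HVAC install = 4; EF_HVAC install = 4+2 = 6
ES_Insulation = max(EF_Roofing=3, EF_Electrical rough-in=4) = 4; EF_Insulation = 4+8 = 12
ES_Drywall = max(EF_Roofing=3, EF_Electrical rough-in=4) = 4; EF_Drywall = 4+11 = 15
ES_Painting = max(EF_Roofing=3, EF_Electrical rough-in=4) = 4; EF_Painting = 4+10 = 14
ES_Flooring = 3; EF_Flooring = 3+8 = 11
ES_Trim work = max(EF_Roofing=3, EF_Plumbing rough-in=16) = 16; EF_Trim work = 16+6 = 22
ES_Final inspection = max(EF_HVAC install=6, EF_Insulation=12, EF_Drywall=15, EF_Painting=14, EF_Flooring=11, EF_Trim work=22) = 22; EF_Final inspection = 22+5 = 27
Expected project duration μ = 27 days. Critical path: Electrical rough-in → Plumbing rough-in → Trim work → Final inspection.

Variance along critical path = 1.000 + 2.778 + 0.444 + 5.444 = 9.667; σ = 3.109 days.
D = μ + z·σ = 27 + 1.282·3.109 = 31.0 days

31.0 days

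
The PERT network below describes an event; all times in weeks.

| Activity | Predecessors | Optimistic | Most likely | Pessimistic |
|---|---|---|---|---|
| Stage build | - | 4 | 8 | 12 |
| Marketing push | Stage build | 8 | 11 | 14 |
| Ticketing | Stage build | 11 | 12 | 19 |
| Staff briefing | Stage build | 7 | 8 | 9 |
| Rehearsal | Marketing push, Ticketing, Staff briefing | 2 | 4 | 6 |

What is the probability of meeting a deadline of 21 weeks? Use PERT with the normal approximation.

0.023

te_Stage build = (4 + 4·8 + 12)/6 = 48/6 = 8; σ²_Stage build = ((12−4)/6)² = 1.778
te_Marketing push = (8 + 4·11 + 14)/6 = 66/6 = 11; σ²_Marketing push = ((14−8)/6)² = 1.000
te_Ticketing = (11 + 4·12 + 19)/6 = 78/6 = 13; σ²_Ticketing = ((19−11)/6)² = 1.778
te_Staff briefing = (7 + 4·8 + 9)/6 = 48/6 = 8; σ²_Staff briefing = ((9−7)/6)² = 0.111
te_Rehearsal = (2 + 4·4 + 6)/6 = 24/6 = 4; σ²_Rehearsal = ((6−2)/6)² = 0.444

Forward pass:
ES_Stage build = 0; EF_Stage build = 8
ES_Marketing push = 8; EF_Marketing push = 8+11 = 19
ES_Ticketing = 8; EF_Ticketing = 8+13 = 21
ES_Staff briefing = 8; EF_Staff briefing = 8+8 = 16
ES_Rehearsal = max(EF_Marketing push=19, EF_Ticketing=21, EF_Staff briefing=16) = 21; EF_Rehearsal = 21+4 = 25
Expected project duration μ = 25 weeks. Critical path: Stage build → Ticketing → Rehearsal.

Variance along critical path = 1.778 + 1.778 + 0.444 = 4.000; σ = √4.000 = 2.000 weeks.
Z = (21 − 25) / 2.000 = -2.000
P(T ≤ 21) = Φ(-2.000) ≈ 0.023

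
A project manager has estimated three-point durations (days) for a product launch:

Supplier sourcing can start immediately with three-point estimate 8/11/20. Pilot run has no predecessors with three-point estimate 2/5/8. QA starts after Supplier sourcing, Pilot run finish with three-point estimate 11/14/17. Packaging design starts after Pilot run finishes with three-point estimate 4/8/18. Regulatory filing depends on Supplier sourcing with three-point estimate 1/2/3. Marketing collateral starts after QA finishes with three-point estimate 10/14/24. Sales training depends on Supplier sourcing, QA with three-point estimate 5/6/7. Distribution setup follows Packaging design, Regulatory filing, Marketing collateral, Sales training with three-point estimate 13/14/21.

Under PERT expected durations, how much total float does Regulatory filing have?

27 days

te_Supplier sourcing = (8 + 4·11 + 20)/6 = 72/6 = 12
te_Pilot run = (2 + 4·5 + 8)/6 = 30/6 = 5
te_QA = (11 + 4·14 + 17)/6 = 84/6 = 14
te_Packaging design = (4 + 4·8 + 18)/6 = 54/6 = 9
te_Regulatory filing = (1 + 4·2 + 3)/6 = 12/6 = 2
te_Marketing collateral = (10 + 4·14 + 24)/6 = 90/6 = 15
te_Sales training = (5 + 4·6 + 7)/6 = 36/6 = 6
te_Distribution setup = (13 + 4·14 + 21)/6 = 90/6 = 15

Forward pass:
ES_Supplier sourcing = 0; EF_Supplier sourcing = 12
ES_Pilot run = 0; EF_Pilot run = 5
ES_QA = max(EF_Supplier sourcing=12, EF_Pilot run=5) = 12; EF_QA = 12+14 = 26
ES_Packaging design = 5; EF_Packaging design = 5+9 = 14
ES_Regulatory filing = 12; EF_Regulatory filing = 12+2 = 14
ES_Marketing collateral = 26; EF_Marketing collateral = 26+15 = 41
ES_Sales training = max(EF_Supplier sourcing=12, EF_QA=26) = 26; EF_Sales training = 26+6 = 32
ES_Distribution setup = max(EF_Packaging design=14, EF_Regulatory filing=14, EF_Marketing collateral=41, EF_Sales training=32) = 41; EF_Distribution setup = 41+15 = 56
Expected project duration μ = 56 days. Critical path: Supplier sourcing → QA → Marketing collateral → Distribution setup.

Backward pass:
LF_Distribution setup = 56; LS_Distribution setup = 56−15 = 41
LF_Sales training = LS_Distribution setup = 41; LS_Sales training = 41−6 = 35
LF_Marketing collateral = LS_Distribution setup = 41; LS_Marketing collateral = 41−15 = 26
LF_Regulatory filing = LS_Distribution setup = 41; LS_Regulatory filing = 41−2 = 39
LF_Packaging design = LS_Distribution setup = 41; LS_Packaging design = 41−9 = 32
LF_QA = min(LS_Marketing collateral=26, LS_Sales training=35) = 26; LS_QA = 26−14 = 12
LF_Pilot run = min(LS_QA=12, LS_Packaging design=32) = 12; LS_Pilot run = 12−5 = 7
LF_Supplier sourcing = min(LS_QA=12, LS_Regulatory filing=39, LS_Sales training=35) = 12; LS_Supplier sourcing = 12−12 = 0
Slack_Regulatory filing = LS_Regulatory filing − ES_Regulatory filing = 39 − 12 = 27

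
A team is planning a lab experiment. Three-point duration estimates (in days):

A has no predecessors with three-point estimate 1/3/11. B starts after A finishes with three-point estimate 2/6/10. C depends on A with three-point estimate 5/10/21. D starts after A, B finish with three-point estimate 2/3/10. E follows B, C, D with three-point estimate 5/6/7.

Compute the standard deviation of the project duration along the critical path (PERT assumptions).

3.16 days

te_A = (1 + 4·3 + 11)/6 = 24/6 = 4; σ²_A = ((11−1)/6)² = 2.778
te_B = (2 + 4·6 + 10)/6 = 36/6 = 6; σ²_B = ((10−2)/6)² = 1.778
te_C = (5 + 4·10 + 21)/6 = 66/6 = 11; σ²_C = ((21−5)/6)² = 7.111
te_D = (2 + 4·3 + 10)/6 = 24/6 = 4; σ²_D = ((10−2)/6)² = 1.778
te_E = (5 + 4·6 + 7)/6 = 36/6 = 6; σ²_E = ((7−5)/6)² = 0.111

Forward pass:
ES_A = 0; EF_A = 4
ES_B = 4; EF_B = 4+6 = 10
ES_C = 4; EF_C = 4+11 = 15
ES_D = max(EF_A=4, EF_B=10) = 10; EF_D = 10+4 = 14
ES_E = max(EF_B=10, EF_C=15, EF_D=14) = 15; EF_E = 15+6 = 21
Expected project duration μ = 21 days. Critical path: A → C → E.

Variance along critical path = 2.778 + 7.111 + 0.111 = 10.000
σ = √10.000 = 3.162 days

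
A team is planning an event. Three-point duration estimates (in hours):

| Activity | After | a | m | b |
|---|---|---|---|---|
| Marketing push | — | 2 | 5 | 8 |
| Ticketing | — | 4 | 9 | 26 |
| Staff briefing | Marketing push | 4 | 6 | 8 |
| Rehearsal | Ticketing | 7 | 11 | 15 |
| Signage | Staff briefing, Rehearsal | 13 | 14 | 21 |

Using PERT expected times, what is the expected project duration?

te_Marketing push = (2 + 4·5 + 8)/6 = 30/6 = 5
te_Ticketing = (4 + 4·9 + 26)/6 = 66/6 = 11
te_Staff briefing = (4 + 4·6 + 8)/6 = 36/6 = 6
te_Rehearsal = (7 + 4·11 + 15)/6 = 66/6 = 11
te_Signage = (13 + 4·14 + 21)/6 = 90/6 = 15

Forward pass:
ES_Marketing push = 0; EF_Marketing push = 5
ES_Ticketing = 0; EF_Ticketing = 11
ES_Staff briefing = 5; EF_Staff briefing = 5+6 = 11
ES_Rehearsal = 11; EF_Rehearsal = 11+11 = 22
ES_Signage = max(EF_Staff briefing=11, EF_Rehearsal=22) = 22; EF_Signage = 22+15 = 37
Expected project duration μ = 37 hours. Critical path: Ticketing → Rehearsal → Signage.

37 hours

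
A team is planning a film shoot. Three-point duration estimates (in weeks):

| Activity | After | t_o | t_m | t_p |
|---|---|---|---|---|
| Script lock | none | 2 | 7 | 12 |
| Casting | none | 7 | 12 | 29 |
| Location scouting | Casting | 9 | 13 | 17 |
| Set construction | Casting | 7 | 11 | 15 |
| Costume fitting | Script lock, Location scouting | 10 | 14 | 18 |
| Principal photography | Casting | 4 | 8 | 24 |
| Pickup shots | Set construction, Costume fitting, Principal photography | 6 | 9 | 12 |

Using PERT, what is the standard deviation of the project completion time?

4.24 weeks

te_Script lock = (2 + 4·7 + 12)/6 = 42/6 = 7; σ²_Script lock = ((12−2)/6)² = 2.778
te_Casting = (7 + 4·12 + 29)/6 = 84/6 = 14; σ²_Casting = ((29−7)/6)² = 13.444
te_Location scouting = (9 + 4·13 + 17)/6 = 78/6 = 13; σ²_Location scouting = ((17−9)/6)² = 1.778
te_Set construction = (7 + 4·11 + 15)/6 = 66/6 = 11; σ²_Set construction = ((15−7)/6)² = 1.778
te_Costume fitting = (10 + 4·14 + 18)/6 = 84/6 = 14; σ²_Costume fitting = ((18−10)/6)² = 1.778
te_Principal photography = (4 + 4·8 + 24)/6 = 60/6 = 10; σ²_Principal photography = ((24−4)/6)² = 11.111
te_Pickup shots = (6 + 4·9 + 12)/6 = 54/6 = 9; σ²_Pickup shots = ((12−6)/6)² = 1.000

Forward pass:
ES_Script lock = 0; EF_Script lock = 7
ES_Casting = 0; EF_Casting = 14
ES_Location scouting = 14; EF_Location scouting = 14+13 = 27
ES_Set construction = 14; EF_Set construction = 14+11 = 25
ES_Costume fitting = max(EF_Script lock=7, EF_Location scouting=27) = 27; EF_Costume fitting = 27+14 = 41
ES_Principal photography = 14; EF_Principal photography = 14+10 = 24
ES_Pickup shots = max(EF_Set construction=25, EF_Costume fitting=41, EF_Principal photography=24) = 41; EF_Pickup shots = 41+9 = 50
Expected project duration μ = 50 weeks. Critical path: Casting → Location scouting → Costume fitting → Pickup shots.

Variance along critical path = 13.444 + 1.778 + 1.778 + 1.000 = 18.000
σ = √18.000 = 4.243 weeks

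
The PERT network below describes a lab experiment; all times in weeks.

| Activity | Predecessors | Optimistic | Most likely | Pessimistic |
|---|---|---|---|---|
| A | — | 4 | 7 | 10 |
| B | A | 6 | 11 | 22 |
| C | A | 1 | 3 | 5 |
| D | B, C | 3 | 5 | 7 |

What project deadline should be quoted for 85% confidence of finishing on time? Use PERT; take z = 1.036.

te_A = (4 + 4·7 + 10)/6 = 42/6 = 7; σ²_A = ((10−4)/6)² = 1.000
te_B = (6 + 4·11 + 22)/6 = 72/6 = 12; σ²_B = ((22−6)/6)² = 7.111
te_C = (1 + 4·3 + 5)/6 = 18/6 = 3; σ²_C = ((5−1)/6)² = 0.444
te_D = (3 + 4·5 + 7)/6 = 30/6 = 5; σ²_D = ((7−3)/6)² = 0.444

Forward pass:
ES_A = 0; EF_A = 7
ES_B = 7; EF_B = 7+12 = 19
ES_C = 7; EF_C = 7+3 = 10
ES_D = max(EF_B=19, EF_C=10) = 19; EF_D = 19+5 = 24
Expected project duration μ = 24 weeks. Critical path: A → B → D.

Variance along critical path = 1.000 + 7.111 + 0.444 = 8.556; σ = 2.925 weeks.
D = μ + z·σ = 24 + 1.036·2.925 = 27.0 weeks

27.0 weeks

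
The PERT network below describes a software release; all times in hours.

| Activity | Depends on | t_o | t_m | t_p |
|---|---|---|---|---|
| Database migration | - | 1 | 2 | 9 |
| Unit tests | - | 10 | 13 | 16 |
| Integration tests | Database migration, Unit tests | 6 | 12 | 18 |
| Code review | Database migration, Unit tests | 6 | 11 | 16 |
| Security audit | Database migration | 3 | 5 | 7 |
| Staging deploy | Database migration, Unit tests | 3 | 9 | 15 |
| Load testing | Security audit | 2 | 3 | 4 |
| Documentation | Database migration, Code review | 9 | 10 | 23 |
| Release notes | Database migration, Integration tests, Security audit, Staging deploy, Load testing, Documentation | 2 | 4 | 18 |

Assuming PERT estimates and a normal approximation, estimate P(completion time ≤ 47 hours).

0.892

te_Database migration = (1 + 4·2 + 9)/6 = 18/6 = 3; σ²_Database migration = ((9−1)/6)² = 1.778
te_Unit tests = (10 + 4·13 + 16)/6 = 78/6 = 13; σ²_Unit tests = ((16−10)/6)² = 1.000
te_Integration tests = (6 + 4·12 + 18)/6 = 72/6 = 12; σ²_Integration tests = ((18−6)/6)² = 4.000
te_Code review = (6 + 4·11 + 16)/6 = 66/6 = 11; σ²_Code review = ((16−6)/6)² = 2.778
te_Security audit = (3 + 4·5 + 7)/6 = 30/6 = 5; σ²_Security audit = ((7−3)/6)² = 0.444
te_Staging deploy = (3 + 4·9 + 15)/6 = 54/6 = 9; σ²_Staging deploy = ((15−3)/6)² = 4.000
te_Load testing = (2 + 4·3 + 4)/6 = 18/6 = 3; σ²_Load testing = ((4−2)/6)² = 0.111
te_Documentation = (9 + 4·10 + 23)/6 = 72/6 = 12; σ²_Documentation = ((23−9)/6)² = 5.444
te_Release notes = (2 + 4·4 + 18)/6 = 36/6 = 6; σ²_Release notes = ((18−2)/6)² = 7.111

Forward pass:
ES_Database migration = 0; EF_Database migration = 3
ES_Unit tests = 0; EF_Unit tests = 13
ES_Integration tests = max(EF_Database migration=3, EF_Unit tests=13) = 13; EF_Integration tests = 13+12 = 25
ES_Code review = max(EF_Database migration=3, EF_Unit tests=13) = 13; EF_Code review = 13+11 = 24
ES_Security audit = 3; EF_Security audit = 3+5 = 8
ES_Staging deploy = max(EF_Database migration=3, EF_Unit tests=13) = 13; EF_Staging deploy = 13+9 = 22
ES_Load testing = 8; EF_Load testing = 8+3 = 11
ES_Documentation = max(EF_Database migration=3, EF_Code review=24) = 24; EF_Documentation = 24+12 = 36
ES_Release notes = max(EF_Database migration=3, EF_Integration tests=25, EF_Security audit=8, EF_Staging deploy=22, EF_Load testing=11, EF_Documentation=36) = 36; EF_Release notes = 36+6 = 42
Expected project duration μ = 42 hours. Critical path: Unit tests → Code review → Documentation → Release notes.

Variance along critical path = 1.000 + 2.778 + 5.444 + 7.111 = 16.333; σ = √16.333 = 4.041 hours.
Z = (47 − 42) / 4.041 = 1.237
P(T ≤ 47) = Φ(1.237) ≈ 0.892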